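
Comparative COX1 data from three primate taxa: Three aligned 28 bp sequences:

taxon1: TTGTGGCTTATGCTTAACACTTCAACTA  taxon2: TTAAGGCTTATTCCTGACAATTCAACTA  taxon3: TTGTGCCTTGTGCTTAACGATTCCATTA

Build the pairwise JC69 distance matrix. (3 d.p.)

taxon1–taxon2: 6/28 sites differ → p ≈ 0.214286, d = −0.75 ln(1 − 0.285715) = 0.252355 ≈ 0.252.
taxon1–taxon3: 6/28 sites differ → p ≈ 0.214286, d = −0.75 ln(1 − 0.285715) = 0.252355 ≈ 0.252.
taxon2–taxon3: 10/28 sites differ → p ≈ 0.357143, d = −0.75 ln(1 − 0.476191) = 0.484971 ≈ 0.485.

d(taxon1,taxon2) = 0.252, d(taxon1,taxon3) = 0.252, d(taxon2,taxon3) = 0.485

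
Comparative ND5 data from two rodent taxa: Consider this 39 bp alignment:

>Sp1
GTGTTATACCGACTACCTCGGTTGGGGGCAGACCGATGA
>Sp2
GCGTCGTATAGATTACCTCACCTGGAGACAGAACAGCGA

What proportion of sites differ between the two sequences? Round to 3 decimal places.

The sequences differ at 15 of 39 positions.
p = 15/39 = 0.384615… ≈ 0.385 (to 3 d.p.).

0.385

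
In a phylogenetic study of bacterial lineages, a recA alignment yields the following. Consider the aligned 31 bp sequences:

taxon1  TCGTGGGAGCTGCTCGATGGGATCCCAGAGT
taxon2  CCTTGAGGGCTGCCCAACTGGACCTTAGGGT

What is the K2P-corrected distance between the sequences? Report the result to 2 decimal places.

0.65

Of 31 sites, 10 differences are transitions and 2 are transversions, so P = 10/31 ≈ 0.322581 and Q = 2/31 ≈ 0.064516.
Under the Kimura two-parameter model, d = −½ ln(1 − 2P − Q) − ¼ ln(1 − 2Q).
1 − 2P − Q = 0.290322, giving −½ ln(0.290322) = 0.618382.
1 − 2Q = 0.870968, giving −¼ ln(0.870968) = 0.034538.
d = 0.618382 + 0.034538 = 0.652920.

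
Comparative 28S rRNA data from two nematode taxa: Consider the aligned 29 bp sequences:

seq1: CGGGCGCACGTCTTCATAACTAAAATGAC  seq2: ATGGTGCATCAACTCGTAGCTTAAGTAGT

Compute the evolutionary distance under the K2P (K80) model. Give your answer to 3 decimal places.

1.012

Of 29 sites, 9 differences are transitions and 6 are transversions, so P = 9/29 ≈ 0.310345 and Q = 6/29 ≈ 0.206897.
Under the Kimura two-parameter model, d = −½ ln(1 − 2P − Q) − ¼ ln(1 − 2Q).
1 − 2P − Q = 0.172413, giving −½ ln(0.172413) = 0.878931.
1 − 2Q = 0.586206, giving −¼ ln(0.586206) = 0.133521.
d = 0.878931 + 0.133521 = 1.012452.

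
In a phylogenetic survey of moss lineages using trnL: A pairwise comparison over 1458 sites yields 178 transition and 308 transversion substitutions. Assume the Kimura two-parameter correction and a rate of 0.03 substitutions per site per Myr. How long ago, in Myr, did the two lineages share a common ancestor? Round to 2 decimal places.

7.35

P = 178/1458 ≈ 0.122085 and Q = 308/1458 ≈ 0.211248.
Under the Kimura two-parameter model, d = −½ ln(1 − 2P − Q) − ¼ ln(1 − 2Q).
1 − 2P − Q = 0.544582, giving −½ ln(0.544582) = 0.303868.
1 − 2Q = 0.577504, giving −¼ ln(0.577504) = 0.137260.
d = 0.303868 + 0.137260 = 0.441128.
Under a molecular clock d = 2μt, so t = d/(2μ) = 0.441128 / (2 × 0.03) = 7.35 Myr.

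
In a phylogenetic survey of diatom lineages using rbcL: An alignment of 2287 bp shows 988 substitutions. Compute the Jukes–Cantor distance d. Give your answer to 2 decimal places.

0.64

p = 988/2287 ≈ 0.432007.
d = −(3/4) ln(1 − 4p/3) = −0.75 ln(1 − 0.576009) = −0.75 ln(0.423991)
  = −0.75 × (-0.858043) = 0.643532 substitutions/site.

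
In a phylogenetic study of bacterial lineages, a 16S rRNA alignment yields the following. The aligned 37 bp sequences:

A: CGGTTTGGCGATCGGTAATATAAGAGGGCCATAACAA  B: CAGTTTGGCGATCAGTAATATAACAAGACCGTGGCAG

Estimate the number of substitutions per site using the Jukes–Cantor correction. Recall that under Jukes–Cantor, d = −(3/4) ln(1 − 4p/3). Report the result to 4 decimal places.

0.2940

The sequences differ at 9 of 37 sites (2, 14, 24, 26, 28, 31, 33, 34, 37), so p = 9/37 ≈ 0.243243.
d = −(3/4) ln(1 − 4p/3) = −0.75 ln(1 − 0.324324) = −0.75 ln(0.675676)
  = −0.75 × (-0.392042) = 0.294032 substitutions/site.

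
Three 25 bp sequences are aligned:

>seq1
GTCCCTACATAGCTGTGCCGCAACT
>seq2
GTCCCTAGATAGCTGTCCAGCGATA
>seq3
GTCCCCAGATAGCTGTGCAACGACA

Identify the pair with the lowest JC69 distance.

seq2 and seq3

seq1–seq2: 6/25 differ, p = 0.240, d = 0.289.
seq1–seq3: 6/25 differ, p = 0.240, d = 0.289.
seq2–seq3: 4/25 differ, p = 0.160, d = 0.180.
The smallest distance is between seq2 and seq3.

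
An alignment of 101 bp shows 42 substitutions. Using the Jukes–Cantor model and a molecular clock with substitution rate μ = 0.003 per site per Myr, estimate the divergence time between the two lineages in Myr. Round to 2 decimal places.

p = 42/101 ≈ 0.415842.
d = −(3/4) ln(1 − 4p/3) = −0.75 ln(1 − 0.554456) = −0.75 ln(0.445544)
  = −0.75 × (-0.808459) = 0.606344 substitutions/site.
Under a molecular clock d = 2μt, so t = d/(2μ) = 0.606344 / (2 × 0.003) = 101.06 Myr.

101.06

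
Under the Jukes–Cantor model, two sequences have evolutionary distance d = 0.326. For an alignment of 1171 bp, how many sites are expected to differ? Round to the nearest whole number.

310

Invert JC69: p = (3/4)(1 − e^(−4d/3)) = 0.75 × (1 − e^(-0.434667)) = 0.75 × (1 − 0.647480) = 0.264390.
Expected differing sites = pL ≈ 0.264390 × 1171 = 309.60069 ≈ 310.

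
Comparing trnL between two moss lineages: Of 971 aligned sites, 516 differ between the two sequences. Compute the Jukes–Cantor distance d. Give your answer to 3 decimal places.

p = 516/971 ≈ 0.531411.
d = −(3/4) ln(1 − 4p/3) = −0.75 ln(1 − 0.708548) = −0.75 ln(0.291452)
  = −0.75 × (-1.232880) = 0.924660 substitutions/site.

0.925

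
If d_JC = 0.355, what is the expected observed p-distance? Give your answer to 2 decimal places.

p = (3/4)(1 − e^(−4d/3)) = 0.75 × (1 − e^(-0.473333)) = 0.75 × (1 − 0.622923) = 0.282808.

0.28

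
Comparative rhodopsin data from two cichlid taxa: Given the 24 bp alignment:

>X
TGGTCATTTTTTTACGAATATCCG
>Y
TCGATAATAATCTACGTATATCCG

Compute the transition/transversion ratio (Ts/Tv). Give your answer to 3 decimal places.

0.333

Transitions are A↔G and C↔T; transversions are all other mismatches.
Transitions: 2. Transversions: 6.
R = 2/6 = 0.333333… ≈ 0.333 (to 3 d.p.).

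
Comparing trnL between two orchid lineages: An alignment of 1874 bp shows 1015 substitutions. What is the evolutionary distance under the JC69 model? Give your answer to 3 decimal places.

p = 1015/1874 ≈ 0.541622.
d = −(3/4) ln(1 − 4p/3) = −0.75 ln(1 − 0.722163) = −0.75 ln(0.277837)
  = −0.75 × (-1.280721) = 0.960541 substitutions/site.

0.961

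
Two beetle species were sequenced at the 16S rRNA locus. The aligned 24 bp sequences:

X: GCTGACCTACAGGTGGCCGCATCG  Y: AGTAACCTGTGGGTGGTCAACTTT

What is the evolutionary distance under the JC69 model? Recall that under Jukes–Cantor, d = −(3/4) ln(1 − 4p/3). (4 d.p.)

The sequences differ at 12 of 24 sites, so p = 12/24 = 0.5.
d = −(3/4) ln(1 − 4p/3) = −0.75 ln(1 − 0.666667) = −0.75 ln(0.333333)
  = −0.75 × (-1.098613) = 0.823960 substitutions/site.

0.8240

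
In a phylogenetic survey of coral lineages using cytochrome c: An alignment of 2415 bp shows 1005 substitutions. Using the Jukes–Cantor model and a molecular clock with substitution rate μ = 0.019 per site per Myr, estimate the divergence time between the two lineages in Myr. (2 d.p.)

15.97

p = 1005/2415 ≈ 0.416149.
d = −(3/4) ln(1 − 4p/3) = −0.75 ln(1 − 0.554865) = −0.75 ln(0.445135)
  = −0.75 × (-0.809378) = 0.607034 substitutions/site.
Under a molecular clock d = 2μt, so t = d/(2μ) = 0.607034 / (2 × 0.019) = 15.97 Myr.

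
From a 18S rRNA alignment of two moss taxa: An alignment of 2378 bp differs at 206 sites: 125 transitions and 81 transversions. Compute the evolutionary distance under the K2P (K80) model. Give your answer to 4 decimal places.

P = 125/2378 ≈ 0.052565 and Q = 81/2378 ≈ 0.034062.
Under the Kimura two-parameter model, d = −½ ln(1 − 2P − Q) − ¼ ln(1 − 2Q).
1 − 2P − Q = 0.860808, giving −½ ln(0.860808) = 0.074942.
1 − 2Q = 0.931876, giving −¼ ln(0.931876) = 0.017639.
d = 0.074942 + 0.017639 = 0.092581.

0.0926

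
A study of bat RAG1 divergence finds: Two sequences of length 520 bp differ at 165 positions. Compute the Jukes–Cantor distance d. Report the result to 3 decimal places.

p = 165/520 ≈ 0.317308.
d = −(3/4) ln(1 − 4p/3) = −0.75 ln(1 − 0.423077) = −0.75 ln(0.576923)
  = −0.75 × (-0.550046) = 0.412535 substitutions/site.

0.413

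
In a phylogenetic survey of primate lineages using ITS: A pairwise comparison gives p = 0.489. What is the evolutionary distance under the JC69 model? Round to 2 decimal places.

0.79

d = −(3/4) ln(1 − 4p/3) = −0.75 ln(1 − 0.652) = −0.75 ln(0.348)
  = −0.75 × (-1.055553) = 0.791665 substitutions/site.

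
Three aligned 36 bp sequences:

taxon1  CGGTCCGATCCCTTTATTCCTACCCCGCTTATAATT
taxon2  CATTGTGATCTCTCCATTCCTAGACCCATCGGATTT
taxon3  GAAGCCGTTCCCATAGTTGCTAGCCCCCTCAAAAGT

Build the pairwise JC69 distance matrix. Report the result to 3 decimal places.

d(taxon1,taxon2) = 0.608, d(taxon1,taxon3) = 0.548, d(taxon2,taxon3) = 0.824

taxon1–taxon2: 15/36 sites differ → p ≈ 0.416667, d = −0.75 ln(1 − 0.555556) = 0.608198 ≈ 0.608.
taxon1–taxon3: 14/36 sites differ → p ≈ 0.388889, d = −0.75 ln(1 − 0.518519) = 0.548166 ≈ 0.548.
taxon2–taxon3: 18/36 sites differ → p = 0.5, d = −0.75 ln(1 − 0.666667) = 0.823960 ≈ 0.824.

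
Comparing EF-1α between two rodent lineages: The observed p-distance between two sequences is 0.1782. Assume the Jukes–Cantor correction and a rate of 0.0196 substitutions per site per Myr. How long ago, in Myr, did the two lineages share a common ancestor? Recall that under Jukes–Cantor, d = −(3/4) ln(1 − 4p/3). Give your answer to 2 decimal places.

d = −(3/4) ln(1 − 4p/3) = −0.75 ln(1 − 0.2376) = −0.75 ln(0.7624)
  = −0.75 × (-0.271284) = 0.203463 substitutions/site.
Under a molecular clock d = 2μt, so t = d/(2μ) = 0.203463 / (2 × 0.0196) = 5.19 Myr.

5.19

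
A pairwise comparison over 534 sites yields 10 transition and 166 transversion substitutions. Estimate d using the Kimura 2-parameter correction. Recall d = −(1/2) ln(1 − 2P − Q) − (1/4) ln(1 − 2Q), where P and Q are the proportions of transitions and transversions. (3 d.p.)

P = 10/534 ≈ 0.018727 and Q = 166/534 ≈ 0.310861.
Under the Kimura two-parameter model, d = −½ ln(1 − 2P − Q) − ¼ ln(1 − 2Q).
1 − 2P − Q = 0.651685, giving −½ ln(0.651685) = 0.214097.
1 − 2Q = 0.378278, giving −¼ ln(0.378278) = 0.243031.
d = 0.214097 + 0.243031 = 0.457128.

0.457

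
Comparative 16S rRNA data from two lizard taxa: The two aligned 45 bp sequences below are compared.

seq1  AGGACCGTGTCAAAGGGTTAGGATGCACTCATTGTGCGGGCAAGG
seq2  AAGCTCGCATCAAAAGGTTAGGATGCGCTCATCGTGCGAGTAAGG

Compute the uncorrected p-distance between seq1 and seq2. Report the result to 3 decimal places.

0.222

The sequences differ at 10 of 45 positions (sites 2, 4, 5, 8, 9, 15, 27, 33, 39, 41).
p = 10/45 = 0.222222… ≈ 0.222 (to 3 d.p.).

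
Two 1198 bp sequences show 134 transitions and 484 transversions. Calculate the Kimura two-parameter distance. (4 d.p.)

0.9066

P = 134/1198 ≈ 0.111853 and Q = 484/1198 ≈ 0.404007.
Under the Kimura two-parameter model, d = −½ ln(1 − 2P − Q) − ¼ ln(1 − 2Q).
1 − 2P − Q = 0.372287, giving −½ ln(0.372287) = 0.494045.
1 − 2Q = 0.191986, giving −¼ ln(0.191986) = 0.412583.
d = 0.494045 + 0.412583 = 0.906628.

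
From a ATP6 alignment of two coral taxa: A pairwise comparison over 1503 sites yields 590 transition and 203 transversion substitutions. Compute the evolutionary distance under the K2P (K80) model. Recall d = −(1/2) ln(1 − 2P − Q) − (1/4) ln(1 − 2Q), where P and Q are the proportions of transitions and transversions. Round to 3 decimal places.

P = 590/1503 ≈ 0.392548 and Q = 203/1503 ≈ 0.135063.
Under the Kimura two-parameter model, d = −½ ln(1 − 2P − Q) − ¼ ln(1 − 2Q).
1 − 2P − Q = 0.079841, giving −½ ln(0.079841) = 1.263859.
1 − 2Q = 0.729874, giving −¼ ln(0.729874) = 0.078721.
d = 1.263859 + 0.078721 = 1.342580.

1.343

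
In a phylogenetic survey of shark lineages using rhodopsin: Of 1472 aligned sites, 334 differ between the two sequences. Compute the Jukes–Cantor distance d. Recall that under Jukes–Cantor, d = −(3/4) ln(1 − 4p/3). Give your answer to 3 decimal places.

p = 334/1472 ≈ 0.226902.
d = −(3/4) ln(1 − 4p/3) = −0.75 ln(1 − 0.302536) = −0.75 ln(0.697464)
  = −0.75 × (-0.360304) = 0.270228 substitutions/site.

0.270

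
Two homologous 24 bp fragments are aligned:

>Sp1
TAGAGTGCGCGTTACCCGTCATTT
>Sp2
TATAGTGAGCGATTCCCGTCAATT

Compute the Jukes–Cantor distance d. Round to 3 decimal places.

0.244

The sequences differ at 5 of 24 sites (3, 8, 12, 14, 22), so p = 5/24 ≈ 0.208333.
d = −(3/4) ln(1 − 4p/3) = −0.75 ln(1 − 0.277777) = −0.75 ln(0.722223)
  = −0.75 × (-0.325421) = 0.244066 substitutions/site.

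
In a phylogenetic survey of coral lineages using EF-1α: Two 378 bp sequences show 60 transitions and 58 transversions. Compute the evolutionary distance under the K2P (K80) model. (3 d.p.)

P = 60/378 ≈ 0.15873 and Q = 58/378 ≈ 0.153439.
Under the Kimura two-parameter model, d = −½ ln(1 − 2P − Q) − ¼ ln(1 − 2Q).
1 − 2P − Q = 0.529101, giving −½ ln(0.529101) = 0.318288.
1 − 2Q = 0.693122, giving −¼ ln(0.693122) = 0.091637.
d = 0.318288 + 0.091637 = 0.409925.

0.410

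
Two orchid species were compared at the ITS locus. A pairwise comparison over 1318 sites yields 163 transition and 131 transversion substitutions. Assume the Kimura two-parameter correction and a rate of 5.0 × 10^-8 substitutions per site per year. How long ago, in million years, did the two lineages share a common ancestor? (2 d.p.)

2.68

P = 163/1318 ≈ 0.123672 and Q = 131/1318 ≈ 0.099393.
Under the Kimura two-parameter model, d = −½ ln(1 − 2P − Q) − ¼ ln(1 − 2Q).
1 − 2P − Q = 0.653263, giving −½ ln(0.653263) = 0.212888.
1 − 2Q = 0.801214, giving −¼ ln(0.801214) = 0.055407.
d = 0.212888 + 0.055407 = 0.268295.
Under a molecular clock d = 2μt, so t = d/(2μ) = 0.268295 / (2 × 5.0 × 10^-8) = 2.68 million years.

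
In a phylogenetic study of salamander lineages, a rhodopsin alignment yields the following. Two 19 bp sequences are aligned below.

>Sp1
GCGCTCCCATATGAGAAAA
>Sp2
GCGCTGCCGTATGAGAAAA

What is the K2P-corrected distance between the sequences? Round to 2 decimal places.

Of 19 sites, 1 differences are transitions and 1 are transversions, so P = 1/19 ≈ 0.052632 and Q = 1/19 ≈ 0.052632.
Under the Kimura two-parameter model, d = −½ ln(1 − 2P − Q) − ¼ ln(1 − 2Q).
1 − 2P − Q = 0.842104, giving −½ ln(0.842104) = 0.085926.
1 − 2Q = 0.894736, giving −¼ ln(0.894736) = 0.027807.
d = 0.085926 + 0.027807 = 0.113733.

0.11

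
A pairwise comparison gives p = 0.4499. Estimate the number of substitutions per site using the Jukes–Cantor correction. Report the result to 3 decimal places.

d = −(3/4) ln(1 − 4p/3) = −0.75 ln(1 − 0.599867) = −0.75 ln(0.400133)
  = −0.75 × (-0.915958) = 0.686969 substitutions/site.

0.687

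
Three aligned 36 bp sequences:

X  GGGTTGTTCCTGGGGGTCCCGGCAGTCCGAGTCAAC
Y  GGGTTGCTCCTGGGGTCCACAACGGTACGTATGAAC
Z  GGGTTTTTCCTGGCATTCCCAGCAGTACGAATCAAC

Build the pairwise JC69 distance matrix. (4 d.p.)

d(X,Y) = 0.3924, d(X,Z) = 0.2251, d(Y,Z) = 0.3470

X–Y: 11/36 sites differ → p ≈ 0.305556, d = −0.75 ln(1 − 0.407408) = 0.392437 ≈ 0.3924.
X–Z: 7/36 sites differ → p ≈ 0.194444, d = −0.75 ln(1 − 0.259259) = 0.225078 ≈ 0.2251.
Y–Z: 10/36 sites differ → p ≈ 0.277778, d = −0.75 ln(1 − 0.370371) = 0.346968 ≈ 0.3470.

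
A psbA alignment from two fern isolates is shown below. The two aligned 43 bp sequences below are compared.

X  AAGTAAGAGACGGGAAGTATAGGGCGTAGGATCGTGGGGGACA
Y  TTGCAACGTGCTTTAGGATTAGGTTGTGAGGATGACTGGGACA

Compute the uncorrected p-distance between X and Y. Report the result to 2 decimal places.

0.53

The sequences differ at 23 of 43 positions.
p = 23/43 = 0.534883… ≈ 0.53 (to 2 d.p.).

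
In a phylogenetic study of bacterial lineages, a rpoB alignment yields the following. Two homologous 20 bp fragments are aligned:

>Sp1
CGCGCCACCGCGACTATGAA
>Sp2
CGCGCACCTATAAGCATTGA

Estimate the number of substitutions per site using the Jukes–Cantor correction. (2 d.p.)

0.82

The sequences differ at 10 of 20 sites (6, 7, 9, 10, 11, 12, 14, 15, 18, 19), so p = 10/20 = 0.5.
d = −(3/4) ln(1 − 4p/3) = −0.75 ln(1 − 0.666667) = −0.75 ln(0.333333)
  = −0.75 × (-1.098613) = 0.823960 substitutions/site.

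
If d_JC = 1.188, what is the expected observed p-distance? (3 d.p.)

p = (3/4)(1 − e^(−4d/3)) = 0.75 × (1 − e^(-1.584)) = 0.75 × (1 − 0.205153) = 0.596135.

0.596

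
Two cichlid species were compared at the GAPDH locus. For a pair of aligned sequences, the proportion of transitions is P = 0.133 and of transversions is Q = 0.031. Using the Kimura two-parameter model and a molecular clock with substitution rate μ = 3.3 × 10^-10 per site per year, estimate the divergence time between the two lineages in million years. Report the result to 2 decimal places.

Under the Kimura two-parameter model, d = −½ ln(1 − 2P − Q) − ¼ ln(1 − 2Q).
1 − 2P − Q = 0.703, giving −½ ln(0.703) = 0.176199.
1 − 2Q = 0.938, giving −¼ ln(0.938) = 0.016001.
d = 0.176199 + 0.016001 = 0.192200.
Under a molecular clock d = 2μt, so t = d/(2μ) = 0.192200 / (2 × 3.3 × 10^-10) = 291.21 million years.

291.21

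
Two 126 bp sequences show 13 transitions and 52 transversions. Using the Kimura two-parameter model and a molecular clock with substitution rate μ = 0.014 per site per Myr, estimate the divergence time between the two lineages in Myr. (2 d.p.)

P = 13/126 ≈ 0.103175 and Q = 52/126 ≈ 0.412698.
Under the Kimura two-parameter model, d = −½ ln(1 − 2P − Q) − ¼ ln(1 − 2Q).
1 − 2P − Q = 0.380952, giving −½ ln(0.380952) = 0.482541.
1 − 2Q = 0.174604, giving −¼ ln(0.174604) = 0.436309.
d = 0.482541 + 0.436309 = 0.918850.
Under a molecular clock d = 2μt, so t = d/(2μ) = 0.918850 / (2 × 0.014) = 32.82 Myr.

32.82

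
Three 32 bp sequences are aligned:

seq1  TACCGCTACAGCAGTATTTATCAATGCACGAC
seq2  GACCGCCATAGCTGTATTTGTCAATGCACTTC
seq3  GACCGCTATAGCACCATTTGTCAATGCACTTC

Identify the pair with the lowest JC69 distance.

seq2 and seq3

seq1–seq2: 7/32 differ, p = 0.219, d = 0.259.
seq1–seq3: 7/32 differ, p = 0.219, d = 0.259.
seq2–seq3: 4/32 differ, p = 0.125, d = 0.137.
The smallest distance is between seq2 and seq3.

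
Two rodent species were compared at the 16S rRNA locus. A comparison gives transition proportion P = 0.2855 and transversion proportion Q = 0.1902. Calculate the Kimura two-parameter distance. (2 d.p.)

Under the Kimura two-parameter model, d = −½ ln(1 − 2P − Q) − ¼ ln(1 − 2Q).
1 − 2P − Q = 0.2388, giving −½ ln(0.2388) = 0.716064.
1 − 2Q = 0.6196, giving −¼ ln(0.6196) = 0.119670.
d = 0.716064 + 0.119670 = 0.835734.

0.84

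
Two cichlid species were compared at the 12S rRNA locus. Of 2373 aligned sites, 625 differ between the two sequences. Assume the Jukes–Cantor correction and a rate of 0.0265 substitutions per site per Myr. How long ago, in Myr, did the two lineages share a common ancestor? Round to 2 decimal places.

6.12

p = 625/2373 ≈ 0.26338.
d = −(3/4) ln(1 − 4p/3) = −0.75 ln(1 − 0.351173) = −0.75 ln(0.648827)
  = −0.75 × (-0.432589) = 0.324442 substitutions/site.
Under a molecular clock d = 2μt, so t = d/(2μ) = 0.324442 / (2 × 0.0265) = 6.12 Myr.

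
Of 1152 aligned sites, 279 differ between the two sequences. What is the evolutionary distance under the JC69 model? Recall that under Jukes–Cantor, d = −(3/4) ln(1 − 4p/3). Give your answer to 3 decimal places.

p = 279/1152 ≈ 0.242188.
d = −(3/4) ln(1 − 4p/3) = −0.75 ln(1 − 0.322917) = −0.75 ln(0.677083)
  = −0.75 × (-0.389961) = 0.292471 substitutions/site.

0.292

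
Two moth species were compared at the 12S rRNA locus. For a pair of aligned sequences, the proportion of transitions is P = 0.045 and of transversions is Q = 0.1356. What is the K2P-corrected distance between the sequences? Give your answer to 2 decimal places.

Under the Kimura two-parameter model, d = −½ ln(1 − 2P − Q) − ¼ ln(1 − 2Q).
1 − 2P − Q = 0.7744, giving −½ ln(0.7744) = 0.127833.
1 − 2Q = 0.7288, giving −¼ ln(0.7288) = 0.079089.
d = 0.127833 + 0.079089 = 0.206922.

0.21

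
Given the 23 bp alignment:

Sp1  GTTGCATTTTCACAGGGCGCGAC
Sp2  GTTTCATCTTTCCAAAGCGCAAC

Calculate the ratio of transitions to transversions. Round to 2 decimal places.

Transitions are A↔G and C↔T; transversions are all other mismatches.
Transitions: 5. Transversions: 2.
R = 5/2 = 2.50.

2.50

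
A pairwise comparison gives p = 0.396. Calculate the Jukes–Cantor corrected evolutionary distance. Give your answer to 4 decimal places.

0.5631

d = −(3/4) ln(1 − 4p/3) = −0.75 ln(1 − 0.528) = −0.75 ln(0.472)
  = −0.75 × (-0.750776) = 0.563082 substitutions/site.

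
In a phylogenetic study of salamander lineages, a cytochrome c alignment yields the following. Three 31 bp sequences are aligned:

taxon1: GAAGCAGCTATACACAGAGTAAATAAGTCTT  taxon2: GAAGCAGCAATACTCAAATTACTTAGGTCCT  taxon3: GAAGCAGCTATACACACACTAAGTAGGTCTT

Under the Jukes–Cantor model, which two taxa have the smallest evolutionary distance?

taxon1 and taxon3

taxon1–taxon2: 8/31 differ, p = 0.258, d = 0.316.
taxon1–taxon3: 4/31 differ, p = 0.129, d = 0.142.
taxon2–taxon3: 7/31 differ, p = 0.226, d = 0.269.
The smallest distance is between taxon1 and taxon3.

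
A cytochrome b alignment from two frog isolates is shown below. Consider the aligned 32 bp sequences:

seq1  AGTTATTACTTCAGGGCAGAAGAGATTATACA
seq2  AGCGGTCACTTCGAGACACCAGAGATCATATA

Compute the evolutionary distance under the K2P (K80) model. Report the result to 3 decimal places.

0.502

Of 32 sites, 8 differences are transitions and 3 are transversions, so P = 8/32 = 0.25 and Q = 3/32 = 0.09375.
Under the Kimura two-parameter model, d = −½ ln(1 − 2P − Q) − ¼ ln(1 − 2Q).
1 − 2P − Q = 0.40625, giving −½ ln(0.40625) = 0.450393.
1 − 2Q = 0.8125, giving −¼ ln(0.8125) = 0.051910.
d = 0.450393 + 0.051910 = 0.502303.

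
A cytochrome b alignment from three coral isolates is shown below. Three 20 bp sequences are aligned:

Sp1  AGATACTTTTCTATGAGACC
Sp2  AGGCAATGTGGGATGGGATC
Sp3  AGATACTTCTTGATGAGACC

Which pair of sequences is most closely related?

Sp1 and Sp3

Sp1–Sp2: 9/20 differ, p = 0.450, d = 0.687.
Sp1–Sp3: 3/20 differ, p = 0.150, d = 0.167.
Sp2–Sp3: 9/20 differ, p = 0.450, d = 0.687.
The smallest distance is between Sp1 and Sp3.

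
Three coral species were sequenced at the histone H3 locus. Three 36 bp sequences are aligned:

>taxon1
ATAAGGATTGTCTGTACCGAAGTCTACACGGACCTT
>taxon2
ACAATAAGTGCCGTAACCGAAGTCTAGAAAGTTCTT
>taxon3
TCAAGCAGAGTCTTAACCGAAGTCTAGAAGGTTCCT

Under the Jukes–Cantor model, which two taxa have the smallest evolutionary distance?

taxon1–taxon2: 13/36 differ, p = 0.361, d = 0.493.
taxon1–taxon3: 12/36 differ, p = 0.333, d = 0.441.
taxon2–taxon3: 8/36 differ, p = 0.222, d = 0.264.
The smallest distance is between taxon2 and taxon3.

taxon2 and taxon3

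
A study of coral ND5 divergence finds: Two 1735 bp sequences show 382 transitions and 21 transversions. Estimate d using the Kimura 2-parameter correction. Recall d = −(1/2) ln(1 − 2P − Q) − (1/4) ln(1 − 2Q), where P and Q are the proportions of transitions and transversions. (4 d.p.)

P = 382/1735 ≈ 0.220173 and Q = 21/1735 ≈ 0.012104.
Under the Kimura two-parameter model, d = −½ ln(1 − 2P − Q) − ¼ ln(1 − 2Q).
1 − 2P − Q = 0.54755, giving −½ ln(0.54755) = 0.301151.
1 − 2Q = 0.975792, giving −¼ ln(0.975792) = 0.006126.
d = 0.301151 + 0.006126 = 0.307277.

0.3073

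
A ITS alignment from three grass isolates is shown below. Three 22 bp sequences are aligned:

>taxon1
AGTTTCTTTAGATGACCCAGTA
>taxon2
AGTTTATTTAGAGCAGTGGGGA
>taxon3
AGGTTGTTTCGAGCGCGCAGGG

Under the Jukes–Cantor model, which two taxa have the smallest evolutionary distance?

taxon1 and taxon2

taxon1–taxon2: 8/22 differ, p = 0.364, d = 0.497.
taxon1–taxon3: 9/22 differ, p = 0.409, d = 0.591.
taxon2–taxon3: 9/22 differ, p = 0.409, d = 0.591.
The smallest distance is between taxon1 and taxon2.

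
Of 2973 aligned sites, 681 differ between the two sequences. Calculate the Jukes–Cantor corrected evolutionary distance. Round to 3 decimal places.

0.273

p = 681/2973 ≈ 0.229062.
d = −(3/4) ln(1 − 4p/3) = −0.75 ln(1 − 0.305416) = −0.75 ln(0.694584)
  = −0.75 × (-0.364442) = 0.273332 substitutions/site.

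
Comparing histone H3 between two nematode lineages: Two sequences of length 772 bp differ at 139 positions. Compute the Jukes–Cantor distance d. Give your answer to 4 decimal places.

p = 139/772 ≈ 0.180052.
d = −(3/4) ln(1 − 4p/3) = −0.75 ln(1 − 0.240069) = −0.75 ln(0.759931)
  = −0.75 × (-0.274528) = 0.205896 substitutions/site.

0.2059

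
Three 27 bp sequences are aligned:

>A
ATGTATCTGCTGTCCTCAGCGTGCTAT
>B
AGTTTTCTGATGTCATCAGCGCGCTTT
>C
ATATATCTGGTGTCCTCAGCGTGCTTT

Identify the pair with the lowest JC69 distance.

A and C

A–B: 7/27 differ, p = 0.259, d = 0.318.
A–C: 3/27 differ, p = 0.111, d = 0.120.
B–C: 6/27 differ, p = 0.222, d = 0.264.
The smallest distance is between A and C.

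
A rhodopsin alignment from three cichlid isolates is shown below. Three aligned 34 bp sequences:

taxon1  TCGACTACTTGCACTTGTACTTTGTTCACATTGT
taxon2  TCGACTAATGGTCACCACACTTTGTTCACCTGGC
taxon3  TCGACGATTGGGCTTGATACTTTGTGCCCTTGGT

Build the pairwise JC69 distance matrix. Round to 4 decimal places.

d(taxon1,taxon2) = 0.4770, d(taxon1,taxon3) = 0.4770, d(taxon2,taxon3) = 0.4234

taxon1–taxon2: 12/34 sites differ → p ≈ 0.352941, d = −0.75 ln(1 − 0.470588) = 0.476991 ≈ 0.4770.
taxon1–taxon3: 12/34 sites differ → p ≈ 0.352941, d = −0.75 ln(1 − 0.470588) = 0.476991 ≈ 0.4770.
taxon2–taxon3: 11/34 sites differ → p ≈ 0.323529, d = −0.75 ln(1 − 0.431372) = 0.423397 ≈ 0.4234.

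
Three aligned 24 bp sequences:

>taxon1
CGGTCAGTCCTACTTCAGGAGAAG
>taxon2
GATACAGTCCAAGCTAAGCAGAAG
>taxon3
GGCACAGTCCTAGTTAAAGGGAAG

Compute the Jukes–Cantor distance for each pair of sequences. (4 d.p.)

taxon1–taxon2: 9/24 sites differ → p = 0.375, d = −0.75 ln(1 − 0.5) = 0.519860 ≈ 0.5199.
taxon1–taxon3: 7/24 sites differ → p ≈ 0.291667, d = −0.75 ln(1 − 0.388889) = 0.369358 ≈ 0.3694.
taxon2–taxon3: 7/24 sites differ → p ≈ 0.291667, d = −0.75 ln(1 − 0.388889) = 0.369358 ≈ 0.3694.

d(taxon1,taxon2) = 0.5199, d(taxon1,taxon3) = 0.3694, d(taxon2,taxon3) = 0.3694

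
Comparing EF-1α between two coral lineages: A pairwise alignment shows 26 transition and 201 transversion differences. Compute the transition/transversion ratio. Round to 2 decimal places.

R = 26/201 = 0.129353… ≈ 0.13 (to 2 d.p.).

0.13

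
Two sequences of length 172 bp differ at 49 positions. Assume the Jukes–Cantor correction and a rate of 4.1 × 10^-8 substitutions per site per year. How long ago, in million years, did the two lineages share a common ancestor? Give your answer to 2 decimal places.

4.37

p = 49/172 ≈ 0.284884.
d = −(3/4) ln(1 − 4p/3) = −0.75 ln(1 − 0.379845) = −0.75 ln(0.620155)
  = −0.75 × (-0.477786) = 0.358340 substitutions/site.
Under a molecular clock d = 2μt, so t = d/(2μ) = 0.358340 / (2 × 4.1 × 10^-8) = 4.37 million years.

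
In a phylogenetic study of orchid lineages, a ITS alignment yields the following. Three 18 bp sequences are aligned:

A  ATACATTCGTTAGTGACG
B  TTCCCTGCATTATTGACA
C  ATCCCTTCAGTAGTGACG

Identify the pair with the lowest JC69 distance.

A–B: 7/18 differ, p = 0.389, d = 0.548.
A–C: 4/18 differ, p = 0.222, d = 0.264.
B–C: 5/18 differ, p = 0.278, d = 0.347.
The smallest distance is between A and C.

A and C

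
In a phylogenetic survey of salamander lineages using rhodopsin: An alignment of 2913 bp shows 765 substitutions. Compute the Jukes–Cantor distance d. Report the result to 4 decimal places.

p = 765/2913 ≈ 0.262616.
d = −(3/4) ln(1 − 4p/3) = −0.75 ln(1 − 0.350155) = −0.75 ln(0.649845)
  = −0.75 × (-0.431021) = 0.323266 substitutions/site.

0.3233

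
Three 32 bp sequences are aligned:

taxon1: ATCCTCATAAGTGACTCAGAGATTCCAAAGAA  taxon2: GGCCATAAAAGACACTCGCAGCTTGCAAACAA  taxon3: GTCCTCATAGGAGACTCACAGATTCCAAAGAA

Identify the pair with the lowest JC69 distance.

taxon1 and taxon3

taxon1–taxon2: 12/32 differ, p = 0.375, d = 0.520.
taxon1–taxon3: 4/32 differ, p = 0.125, d = 0.137.
taxon2–taxon3: 10/32 differ, p = 0.313, d = 0.404.
The smallest distance is between taxon1 and taxon3.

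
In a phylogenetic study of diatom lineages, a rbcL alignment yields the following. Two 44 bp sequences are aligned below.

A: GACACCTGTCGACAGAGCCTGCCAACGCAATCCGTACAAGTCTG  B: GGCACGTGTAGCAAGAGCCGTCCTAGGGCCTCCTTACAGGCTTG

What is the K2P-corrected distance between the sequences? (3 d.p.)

0.500

Of 44 sites, 4 differences are transitions and 12 are transversions, so P = 4/44 ≈ 0.090909 and Q = 12/44 ≈ 0.272727.
Under the Kimura two-parameter model, d = −½ ln(1 − 2P − Q) − ¼ ln(1 − 2Q).
1 − 2P − Q = 0.545455, giving −½ ln(0.545455) = 0.303067.
1 − 2Q = 0.454546, giving −¼ ln(0.454546) = 0.197114.
d = 0.303067 + 0.197114 = 0.500181.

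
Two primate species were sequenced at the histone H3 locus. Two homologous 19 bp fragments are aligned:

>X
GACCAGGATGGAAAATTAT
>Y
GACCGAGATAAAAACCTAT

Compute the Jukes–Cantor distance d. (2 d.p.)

0.41

The sequences differ at 6 of 19 sites (5, 6, 10, 11, 15, 16), so p = 6/19 ≈ 0.315789.
d = −(3/4) ln(1 − 4p/3) = −0.75 ln(1 − 0.421052) = −0.75 ln(0.578948)
  = −0.75 × (-0.546543) = 0.409907 substitutions/site.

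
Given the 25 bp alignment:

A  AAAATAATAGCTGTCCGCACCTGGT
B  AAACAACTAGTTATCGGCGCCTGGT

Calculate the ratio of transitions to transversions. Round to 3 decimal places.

Transitions are A↔G and C↔T; transversions are all other mismatches.
Transitions: 3. Transversions: 4.
R = 3/4 = 0.750.

0.750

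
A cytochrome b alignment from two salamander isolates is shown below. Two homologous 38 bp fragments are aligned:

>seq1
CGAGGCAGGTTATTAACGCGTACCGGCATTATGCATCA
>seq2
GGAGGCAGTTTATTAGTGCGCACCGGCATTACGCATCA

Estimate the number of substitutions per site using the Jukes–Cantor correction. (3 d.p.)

0.177

The sequences differ at 6 of 38 sites (1, 9, 16, 17, 21, 32), so p = 6/38 ≈ 0.157895.
d = −(3/4) ln(1 − 4p/3) = −0.75 ln(1 − 0.210527) = −0.75 ln(0.789473)
  = −0.75 × (-0.236390) = 0.177293 substitutions/site.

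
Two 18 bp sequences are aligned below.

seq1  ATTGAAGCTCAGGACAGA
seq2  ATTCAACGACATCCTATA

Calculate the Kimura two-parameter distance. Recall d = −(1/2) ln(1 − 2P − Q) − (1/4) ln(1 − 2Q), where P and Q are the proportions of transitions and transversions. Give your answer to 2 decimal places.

0.95

Of 18 sites, 1 differences are transitions and 8 are transversions, so P = 1/18 ≈ 0.055556 and Q = 8/18 ≈ 0.444444.
Under the Kimura two-parameter model, d = −½ ln(1 − 2P − Q) − ¼ ln(1 − 2Q).
1 − 2P − Q = 0.444444, giving −½ ln(0.444444) = 0.405466.
1 − 2Q = 0.111112, giving −¼ ln(0.111112) = 0.549304.
d = 0.405466 + 0.549304 = 0.954770.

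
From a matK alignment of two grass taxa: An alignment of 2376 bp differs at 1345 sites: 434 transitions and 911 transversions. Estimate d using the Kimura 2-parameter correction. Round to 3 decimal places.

1.055

P = 434/2376 ≈ 0.18266 and Q = 911/2376 ≈ 0.383418.
Under the Kimura two-parameter model, d = −½ ln(1 − 2P − Q) − ¼ ln(1 − 2Q).
1 − 2P − Q = 0.251262, giving −½ ln(0.251262) = 0.690630.
1 − 2Q = 0.233164, giving −¼ ln(0.233164) = 0.364003.
d = 0.690630 + 0.364003 = 1.054633.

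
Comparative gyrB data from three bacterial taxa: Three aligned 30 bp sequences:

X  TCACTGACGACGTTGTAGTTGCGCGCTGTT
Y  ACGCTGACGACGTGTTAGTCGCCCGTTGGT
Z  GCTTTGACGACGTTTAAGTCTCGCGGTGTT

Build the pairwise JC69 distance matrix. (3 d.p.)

X–Y: 8/30 sites differ → p ≈ 0.266667, d = −0.75 ln(1 − 0.355556) = 0.329526 ≈ 0.330.
X–Z: 8/30 sites differ → p ≈ 0.266667, d = −0.75 ln(1 − 0.355556) = 0.329526 ≈ 0.330.
Y–Z: 9/30 sites differ → p = 0.3, d = −0.75 ln(1 − 0.4) = 0.383119 ≈ 0.383.

d(X,Y) = 0.330, d(X,Z) = 0.330, d(Y,Z) = 0.383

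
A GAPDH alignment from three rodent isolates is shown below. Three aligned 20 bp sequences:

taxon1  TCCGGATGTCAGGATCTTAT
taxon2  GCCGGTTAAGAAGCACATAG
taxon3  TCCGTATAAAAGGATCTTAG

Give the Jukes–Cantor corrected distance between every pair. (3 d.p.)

taxon1–taxon2: 10/20 sites differ → p = 0.5, d = −0.75 ln(1 − 0.666667) = 0.823960 ≈ 0.824.
taxon1–taxon3: 5/20 sites differ → p = 0.25, d = −0.75 ln(1 − 0.333333) = 0.304098 ≈ 0.304.
taxon2–taxon3: 8/20 sites differ → p = 0.4, d = −0.75 ln(1 − 0.533333) = 0.571605 ≈ 0.572.

d(taxon1,taxon2) = 0.824, d(taxon1,taxon3) = 0.304, d(taxon2,taxon3) = 0.572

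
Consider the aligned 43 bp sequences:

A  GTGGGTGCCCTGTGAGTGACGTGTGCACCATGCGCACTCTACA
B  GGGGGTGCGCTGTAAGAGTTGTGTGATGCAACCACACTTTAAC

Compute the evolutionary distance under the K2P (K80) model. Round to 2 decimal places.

Of 43 sites, 4 differences are transitions and 11 are transversions, so P = 4/43 ≈ 0.093023 and Q = 11/43 ≈ 0.255814.
Under the Kimura two-parameter model, d = −½ ln(1 − 2P − Q) − ¼ ln(1 − 2Q).
1 − 2P − Q = 0.55814, giving −½ ln(0.55814) = 0.291573.
1 − 2Q = 0.488372, giving −¼ ln(0.488372) = 0.179169.
d = 0.291573 + 0.179169 = 0.470742.

0.47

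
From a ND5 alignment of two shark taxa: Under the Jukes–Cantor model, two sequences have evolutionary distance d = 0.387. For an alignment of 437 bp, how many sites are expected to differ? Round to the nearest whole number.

Invert JC69: p = (3/4)(1 − e^(−4d/3)) = 0.75 × (1 − e^(-0.516)) = 0.75 × (1 − 0.596903) = 0.302323.
Expected differing sites = pL ≈ 0.302323 × 437 = 132.115151 ≈ 132.

132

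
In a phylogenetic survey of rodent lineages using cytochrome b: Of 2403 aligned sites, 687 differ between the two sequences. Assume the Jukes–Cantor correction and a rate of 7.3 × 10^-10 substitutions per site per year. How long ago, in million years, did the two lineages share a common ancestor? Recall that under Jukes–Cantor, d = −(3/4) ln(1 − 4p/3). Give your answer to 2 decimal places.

246.55

p = 687/2403 ≈ 0.285893.
d = −(3/4) ln(1 − 4p/3) = −0.75 ln(1 − 0.381191) = −0.75 ln(0.618809)
  = −0.75 × (-0.479959) = 0.359969 substitutions/site.
Under a molecular clock d = 2μt, so t = d/(2μ) = 0.359969 / (2 × 7.3 × 10^-10) = 246.55 million years.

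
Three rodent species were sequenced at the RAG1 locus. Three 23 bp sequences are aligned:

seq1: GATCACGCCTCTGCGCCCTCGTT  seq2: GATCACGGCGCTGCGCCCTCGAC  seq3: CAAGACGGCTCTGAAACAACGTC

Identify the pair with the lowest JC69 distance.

seq1–seq2: 4/23 differ, p = 0.174, d = 0.198.
seq1–seq3: 10/23 differ, p = 0.435, d = 0.650.
seq2–seq3: 10/23 differ, p = 0.435, d = 0.650.
The smallest distance is between seq1 and seq2.

seq1 and seq2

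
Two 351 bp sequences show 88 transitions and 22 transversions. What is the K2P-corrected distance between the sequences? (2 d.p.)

P = 88/351 ≈ 0.250712 and Q = 22/351 ≈ 0.062678.
Under the Kimura two-parameter model, d = −½ ln(1 − 2P − Q) − ¼ ln(1 − 2Q).
1 − 2P − Q = 0.435898, giving −½ ln(0.435898) = 0.415174.
1 − 2Q = 0.874644, giving −¼ ln(0.874644) = 0.033485.
d = 0.415174 + 0.033485 = 0.448659.

0.45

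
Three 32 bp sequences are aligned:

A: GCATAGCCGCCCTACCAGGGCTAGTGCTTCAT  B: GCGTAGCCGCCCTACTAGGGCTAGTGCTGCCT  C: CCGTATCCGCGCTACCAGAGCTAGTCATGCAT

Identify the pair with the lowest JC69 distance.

A–B: 4/32 differ, p = 0.125, d = 0.137.
A–C: 8/32 differ, p = 0.250, d = 0.304.
B–C: 8/32 differ, p = 0.250, d = 0.304.
The smallest distance is between A and B.

A and B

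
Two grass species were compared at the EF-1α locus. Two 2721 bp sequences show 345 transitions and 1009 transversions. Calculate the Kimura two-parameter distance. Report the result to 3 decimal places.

0.828

P = 345/2721 ≈ 0.126792 and Q = 1009/2721 ≈ 0.37082.
Under the Kimura two-parameter model, d = −½ ln(1 − 2P − Q) − ¼ ln(1 − 2Q).
1 − 2P − Q = 0.375596, giving −½ ln(0.375596) = 0.489621.
1 − 2Q = 0.25836, giving −¼ ln(0.25836) = 0.338350.
d = 0.489621 + 0.338350 = 0.827971.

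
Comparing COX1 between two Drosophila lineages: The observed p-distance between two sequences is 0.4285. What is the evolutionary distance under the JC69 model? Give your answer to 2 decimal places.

0.64

d = −(3/4) ln(1 − 4p/3) = −0.75 ln(1 − 0.571333) = −0.75 ln(0.428667)
  = −0.75 × (-0.847075) = 0.635306 substitutions/site.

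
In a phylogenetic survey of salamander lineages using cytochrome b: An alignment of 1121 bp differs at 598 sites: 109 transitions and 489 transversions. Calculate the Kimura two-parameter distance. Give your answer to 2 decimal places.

P = 109/1121 ≈ 0.097235 and Q = 489/1121 ≈ 0.436218.
Under the Kimura two-parameter model, d = −½ ln(1 − 2P − Q) − ¼ ln(1 − 2Q).
1 − 2P − Q = 0.369312, giving −½ ln(0.369312) = 0.498057.
1 − 2Q = 0.127564, giving −¼ ln(0.127564) = 0.514784.
d = 0.498057 + 0.514784 = 1.012841.

1.01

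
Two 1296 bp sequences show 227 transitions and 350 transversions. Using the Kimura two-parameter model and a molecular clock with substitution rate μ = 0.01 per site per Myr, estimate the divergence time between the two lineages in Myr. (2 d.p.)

P = 227/1296 ≈ 0.175154 and Q = 350/1296 ≈ 0.270062.
Under the Kimura two-parameter model, d = −½ ln(1 − 2P − Q) − ¼ ln(1 − 2Q).
1 − 2P − Q = 0.37963, giving −½ ln(0.37963) = 0.484279.
1 − 2Q = 0.459876, giving −¼ ln(0.459876) = 0.194200.
d = 0.484279 + 0.194200 = 0.678479.
Under a molecular clock d = 2μt, so t = d/(2μ) = 0.678479 / (2 × 0.01) = 33.92 Myr.

33.92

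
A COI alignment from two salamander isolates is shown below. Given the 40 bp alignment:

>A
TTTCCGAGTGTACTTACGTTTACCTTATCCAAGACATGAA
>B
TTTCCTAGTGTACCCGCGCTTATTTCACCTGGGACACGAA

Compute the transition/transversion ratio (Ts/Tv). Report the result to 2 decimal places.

Transitions are A↔G and C↔T; transversions are all other mismatches.
Transitions: 12. Transversions: 1.
R = 12/1 = 12.00.

12.00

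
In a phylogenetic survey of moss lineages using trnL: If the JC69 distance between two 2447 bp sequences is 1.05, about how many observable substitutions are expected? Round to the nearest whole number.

Invert JC69: p = (3/4)(1 − e^(−4d/3)) = 0.75 × (1 − e^(-1.4)) = 0.75 × (1 − 0.246597) = 0.565052.
Expected differing sites = pL ≈ 0.565052 × 2447 = 1382.682244 ≈ 1383.

1383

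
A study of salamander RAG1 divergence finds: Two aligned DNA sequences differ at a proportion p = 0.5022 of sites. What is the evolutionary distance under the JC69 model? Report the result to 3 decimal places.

d = −(3/4) ln(1 − 4p/3) = −0.75 ln(1 − 0.6696) = −0.75 ln(0.3304)
  = −0.75 × (-1.107451) = 0.830588 substitutions/site.

0.831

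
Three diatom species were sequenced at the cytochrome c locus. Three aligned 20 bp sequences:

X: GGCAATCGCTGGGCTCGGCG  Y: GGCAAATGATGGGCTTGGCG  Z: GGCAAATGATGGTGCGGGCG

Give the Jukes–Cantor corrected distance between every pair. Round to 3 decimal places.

X–Y: 4/20 sites differ → p = 0.2, d = −0.75 ln(1 − 0.266667) = 0.232617 ≈ 0.233.
X–Z: 7/20 sites differ → p = 0.35, d = −0.75 ln(1 − 0.466667) = 0.471457 ≈ 0.471.
Y–Z: 4/20 sites differ → p = 0.2, d = −0.75 ln(1 − 0.266667) = 0.232617 ≈ 0.233.

d(X,Y) = 0.233, d(X,Z) = 0.471, d(Y,Z) = 0.233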